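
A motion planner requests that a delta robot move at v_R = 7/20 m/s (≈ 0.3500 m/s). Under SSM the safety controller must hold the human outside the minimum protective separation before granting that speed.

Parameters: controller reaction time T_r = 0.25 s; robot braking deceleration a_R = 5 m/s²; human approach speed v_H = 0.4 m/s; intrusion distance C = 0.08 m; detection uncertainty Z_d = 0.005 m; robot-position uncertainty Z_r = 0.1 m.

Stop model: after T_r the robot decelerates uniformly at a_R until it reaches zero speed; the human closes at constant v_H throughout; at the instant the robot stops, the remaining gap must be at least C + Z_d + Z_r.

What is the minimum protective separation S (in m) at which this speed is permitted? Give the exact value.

S_min = 1651/4000 m = 0.4128 m

T_s = v_R/a_R = (7/20)/5 = 0.0700 s
robot covers v_R·T_r = 0.3500·0.2500 = 0.0875 m before braking
robot under decel: 0.3500²/(2·5.0000) = 0.0123 m
person approaches 0.4000·(0.2500+0.0700) = 0.1280 m
residual clearance needed = 0.0800+0.0050+0.1000 = 0.1850 m
S_min ≈ 0.0875+0.0123+0.1280+0.1850  ⇒  S_min = 1651/4000 m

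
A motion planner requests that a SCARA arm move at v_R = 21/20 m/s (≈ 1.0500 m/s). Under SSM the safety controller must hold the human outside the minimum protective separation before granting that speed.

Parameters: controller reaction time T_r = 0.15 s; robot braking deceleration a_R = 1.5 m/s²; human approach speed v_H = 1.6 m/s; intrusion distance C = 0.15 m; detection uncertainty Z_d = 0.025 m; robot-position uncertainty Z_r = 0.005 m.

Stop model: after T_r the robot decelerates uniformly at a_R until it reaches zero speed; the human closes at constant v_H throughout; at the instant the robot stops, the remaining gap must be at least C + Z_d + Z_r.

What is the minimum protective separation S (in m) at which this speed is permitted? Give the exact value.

braking lasts T_s = (21/20)/(3/2) = 0.7000 s
robot in T_r: 1.0500·0.1500 = 0.1575 m
robot under decel: 1.0500²/(2·1.5000) = 0.3675 m
human over T_r+T_s: 1.6000·(0.1500+0.7000) = 1.3600 m
C+Z_d+Z_r = 0.1500+0.0250+0.0050 = 0.1800 m
S_min ≈ 0.1575+0.3675+1.3600+0.1800  ⇒  S_min = 413/200 m

S_min = 413/200 m = 2.0650 m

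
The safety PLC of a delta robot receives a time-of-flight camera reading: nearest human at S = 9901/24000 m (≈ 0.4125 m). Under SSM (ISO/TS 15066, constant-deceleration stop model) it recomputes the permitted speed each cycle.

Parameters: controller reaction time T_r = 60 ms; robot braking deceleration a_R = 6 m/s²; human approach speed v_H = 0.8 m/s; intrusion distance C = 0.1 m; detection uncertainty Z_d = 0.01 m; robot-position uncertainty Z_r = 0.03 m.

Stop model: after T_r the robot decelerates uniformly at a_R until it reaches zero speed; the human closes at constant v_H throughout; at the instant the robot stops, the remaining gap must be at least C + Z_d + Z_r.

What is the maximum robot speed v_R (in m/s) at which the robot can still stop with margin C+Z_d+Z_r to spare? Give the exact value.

quadratic (1/12)·v² + (29/150)·v + (-5389/24000) = 0
  disc = (29/150)² − 4·(1/12)·(-5389/24000) = 4489/40000 ; √disc = 67/200
  v_R = (−(29/150) + 67/200) / (2·(1/12)) = 17/20 m/s
check:
braking lasts T_s = (17/20)/6 = 0.1417 s
reaction-phase robot travel = 0.8500·0.0600 = 0.0510 m
robot covers 0.8500·0.1417 − ½·6.0000·0.1417² = 0.0602 m while stopping
human closes 0.8000·0.2017 = 0.1613 m
C+Z_d+Z_r = 0.1000+0.0100+0.0300 = 0.1400 m
sum ≈ 0.0510+0.0602+0.1613+0.1400 ≈ 0.4125 m = S ✓

v_R_max = 17/20 m/s = 0.8500 m/s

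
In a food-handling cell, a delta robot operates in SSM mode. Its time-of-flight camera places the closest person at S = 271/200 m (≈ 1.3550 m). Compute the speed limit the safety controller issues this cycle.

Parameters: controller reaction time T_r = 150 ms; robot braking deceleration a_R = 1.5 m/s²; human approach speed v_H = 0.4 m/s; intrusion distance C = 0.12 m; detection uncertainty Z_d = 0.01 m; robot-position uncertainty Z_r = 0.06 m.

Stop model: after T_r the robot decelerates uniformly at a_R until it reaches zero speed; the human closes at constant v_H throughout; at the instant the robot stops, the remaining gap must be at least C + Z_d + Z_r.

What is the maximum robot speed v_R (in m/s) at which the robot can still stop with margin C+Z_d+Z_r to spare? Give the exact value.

quadratic (1/3)·v² + (5/12)·v + (-221/200) = 0
  disc = (5/12)² − 4·(1/3)·(-221/200) = 5929/3600 ; √disc = 77/60
  v_R = (−(5/12) + 77/60) / (2·(1/3)) = 13/10 m/s
check:
stop time T_s = (13/10)/(3/2) = 0.8667 s
robot covers v_R·T_r = 1.3000·0.1500 = 0.1950 m before braking
braking distance = 1.3000²/(2·1.5000) = 0.5633 m
person approaches 0.4000·(0.1500+0.8667) = 0.4067 m
C+Z_d+Z_r = 0.1200+0.0100+0.0600 = 0.1900 m
sum ≈ 0.1950+0.5633+0.4067+0.1900 ≈ 1.3550 m = S ✓

v_R_max = 13/10 m/s = 1.3000 m/s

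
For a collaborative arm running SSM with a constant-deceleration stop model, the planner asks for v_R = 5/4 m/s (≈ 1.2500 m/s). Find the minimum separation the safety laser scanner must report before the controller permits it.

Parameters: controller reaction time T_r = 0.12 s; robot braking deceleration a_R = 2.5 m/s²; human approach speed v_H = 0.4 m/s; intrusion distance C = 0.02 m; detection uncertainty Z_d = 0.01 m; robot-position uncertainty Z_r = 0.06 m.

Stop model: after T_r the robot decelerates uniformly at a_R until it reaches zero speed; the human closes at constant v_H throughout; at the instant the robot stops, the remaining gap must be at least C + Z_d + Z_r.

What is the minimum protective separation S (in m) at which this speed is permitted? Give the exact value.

stop time T_s = (5/4)/(5/2) = 0.5000 s
reaction-phase robot travel = 1.2500·0.1200 = 0.1500 m
robot covers 1.2500·0.5000 − ½·2.5000·0.5000² = 0.3125 m while stopping
human closes 0.4000·0.6200 = 0.2480 m
C+Z_d+Z_r = 0.0200+0.0100+0.0600 = 0.0900 m
S_min ≈ 0.1500+0.3125+0.2480+0.0900  ⇒  S_min = 1601/2000 m

S_min = 1601/2000 m = 0.8005 m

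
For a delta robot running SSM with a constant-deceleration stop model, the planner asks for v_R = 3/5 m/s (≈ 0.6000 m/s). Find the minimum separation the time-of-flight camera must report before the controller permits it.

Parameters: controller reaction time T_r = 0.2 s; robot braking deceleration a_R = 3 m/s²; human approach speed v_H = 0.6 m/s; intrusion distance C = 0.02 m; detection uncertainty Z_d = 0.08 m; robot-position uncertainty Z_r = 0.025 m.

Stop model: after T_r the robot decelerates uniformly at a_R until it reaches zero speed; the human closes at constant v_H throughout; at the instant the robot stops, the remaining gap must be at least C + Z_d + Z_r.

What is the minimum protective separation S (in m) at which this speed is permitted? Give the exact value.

S_min = 109/200 m = 0.5450 m

stop time T_s = (3/5)/3 = 0.2000 s
reaction-phase robot travel = 0.6000·0.2000 = 0.1200 m
robot under decel: 0.6000²/(2·3.0000) = 0.0600 m
person approaches 0.6000·(0.2000+0.2000) = 0.2400 m
residual clearance needed = 0.0200+0.0800+0.0250 = 0.1250 m
S_min ≈ 0.1200+0.0600+0.2400+0.1250  ⇒  S_min = 109/200 m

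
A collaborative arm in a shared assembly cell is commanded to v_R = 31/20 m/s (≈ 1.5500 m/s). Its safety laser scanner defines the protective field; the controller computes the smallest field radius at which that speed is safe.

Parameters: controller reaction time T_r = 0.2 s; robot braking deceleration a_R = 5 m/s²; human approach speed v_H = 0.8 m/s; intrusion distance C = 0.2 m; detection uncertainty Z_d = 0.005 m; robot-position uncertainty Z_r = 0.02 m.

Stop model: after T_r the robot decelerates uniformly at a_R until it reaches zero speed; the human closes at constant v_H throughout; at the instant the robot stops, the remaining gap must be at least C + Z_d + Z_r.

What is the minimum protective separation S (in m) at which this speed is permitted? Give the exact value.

S_min = 4733/4000 m = 1.1832 m

T_s = v_R/a_R = (31/20)/5 = 0.3100 s
robot covers v_R·T_r = 1.5500·0.2000 = 0.3100 m before braking
robot covers 1.5500·0.3100 − ½·5.0000·0.3100² = 0.2402 m while stopping
person approaches 0.8000·(0.2000+0.3100) = 0.4080 m
residual clearance needed = 0.2000+0.0050+0.0200 = 0.2250 m
S_min ≈ 0.3100+0.2402+0.4080+0.2250  ⇒  S_min = 4733/4000 m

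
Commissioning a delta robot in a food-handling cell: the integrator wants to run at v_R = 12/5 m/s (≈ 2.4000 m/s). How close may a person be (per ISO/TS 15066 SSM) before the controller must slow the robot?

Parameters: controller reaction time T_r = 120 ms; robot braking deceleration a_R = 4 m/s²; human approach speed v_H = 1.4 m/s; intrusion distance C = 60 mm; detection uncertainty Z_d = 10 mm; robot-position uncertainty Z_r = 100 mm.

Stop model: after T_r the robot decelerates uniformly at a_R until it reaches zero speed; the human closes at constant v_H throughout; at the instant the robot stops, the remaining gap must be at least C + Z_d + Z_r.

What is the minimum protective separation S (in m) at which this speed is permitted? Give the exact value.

S_min = 1093/500 m = 2.1860 m

braking lasts T_s = (12/5)/4 = 0.6000 s
robot in T_r: 2.4000·0.1200 = 0.2880 m
robot covers 2.4000·0.6000 − ½·4.0000·0.6000² = 0.7200 m while stopping
human over T_r+T_s: 1.4000·(0.1200+0.6000) = 1.0080 m
margins: 0.0600+0.0100+0.1000 = 0.1700 m
S_min ≈ 0.2880+0.7200+1.0080+0.1700  ⇒  S_min = 1093/500 m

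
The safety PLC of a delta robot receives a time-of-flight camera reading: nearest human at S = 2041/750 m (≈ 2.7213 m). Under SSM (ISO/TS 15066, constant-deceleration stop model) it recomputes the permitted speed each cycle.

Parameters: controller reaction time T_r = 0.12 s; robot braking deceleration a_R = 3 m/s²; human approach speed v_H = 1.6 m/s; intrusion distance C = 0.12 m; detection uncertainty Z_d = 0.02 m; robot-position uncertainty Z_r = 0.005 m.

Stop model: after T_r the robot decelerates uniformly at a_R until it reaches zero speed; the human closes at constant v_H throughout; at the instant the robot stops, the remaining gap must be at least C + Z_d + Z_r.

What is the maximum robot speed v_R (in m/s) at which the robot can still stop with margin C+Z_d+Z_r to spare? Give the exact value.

v_R_max = 23/10 m/s = 2.3000 m/s

quadratic (1/6)·v² + (49/75)·v + (-7153/3000) = 0
  disc = (49/75)² − 4·(1/6)·(-7153/3000) = 5041/2500 ; √disc = 71/50
  v_R = (−(49/75) + 71/50) / (2·(1/6)) = 23/10 m/s
check:
T_s = v_R/a_R = (23/10)/3 = 0.7667 s
reaction-phase robot travel = 2.3000·0.1200 = 0.2760 m
robot covers 2.3000·0.7667 − ½·3.0000·0.7667² = 0.8817 m while stopping
human closes 1.6000·0.8867 = 1.4187 m
margins: 0.1200+0.0200+0.0050 = 0.1450 m
sum ≈ 0.2760+0.8817+1.4187+0.1450 ≈ 2.7213 m = S ✓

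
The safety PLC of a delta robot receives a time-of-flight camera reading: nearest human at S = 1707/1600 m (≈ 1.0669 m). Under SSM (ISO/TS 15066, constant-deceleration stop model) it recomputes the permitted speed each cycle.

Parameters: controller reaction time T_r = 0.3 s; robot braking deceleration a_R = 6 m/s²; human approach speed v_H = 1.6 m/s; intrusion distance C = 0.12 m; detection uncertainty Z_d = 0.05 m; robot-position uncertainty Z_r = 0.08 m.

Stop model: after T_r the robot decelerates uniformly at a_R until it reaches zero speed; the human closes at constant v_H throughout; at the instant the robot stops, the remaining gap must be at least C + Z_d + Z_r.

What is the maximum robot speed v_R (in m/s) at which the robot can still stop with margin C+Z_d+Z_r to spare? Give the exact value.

v_R_max = 11/20 m/s = 0.5500 m/s

at the boundary: (1/12)·v² + (17/30)·v + (-539/1600) = 0
  disc = (17/30)² − 4·(1/12)·(-539/1600) = 6241/14400 ; √disc = 79/120
  v_R = (−(17/30) + 79/120) / (2·(1/12)) = 11/20 m/s
check:
stop time T_s = (11/20)/6 = 0.0917 s
robot in T_r: 0.5500·0.3000 = 0.1650 m
robot under decel: 0.5500²/(2·6.0000) = 0.0252 m
human over T_r+T_s: 1.6000·(0.3000+0.0917) = 0.6267 m
margins: 0.1200+0.0500+0.0800 = 0.2500 m
sum ≈ 0.1650+0.0252+0.6267+0.2500 ≈ 1.0669 m = S ✓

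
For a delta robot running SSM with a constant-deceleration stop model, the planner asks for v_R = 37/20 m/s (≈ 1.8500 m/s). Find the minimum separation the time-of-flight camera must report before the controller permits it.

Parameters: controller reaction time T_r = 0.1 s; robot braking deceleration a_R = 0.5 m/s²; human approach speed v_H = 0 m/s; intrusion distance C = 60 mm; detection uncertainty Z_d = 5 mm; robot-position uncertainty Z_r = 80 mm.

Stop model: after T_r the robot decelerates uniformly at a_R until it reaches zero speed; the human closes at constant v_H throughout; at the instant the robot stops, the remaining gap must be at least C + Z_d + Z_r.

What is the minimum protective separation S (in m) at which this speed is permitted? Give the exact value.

braking lasts T_s = (37/20)/(1/2) = 3.7000 s
robot in T_r: 1.8500·0.1000 = 0.1850 m
robot under decel: 1.8500²/(2·0.5000) = 3.4225 m
human closes 0.0000·3.8000 = 0.0000 m
C+Z_d+Z_r = 0.0600+0.0050+0.0800 = 0.1450 m
S_min ≈ 0.1850+3.4225+0.0000+0.1450  ⇒  S_min = 1501/400 m

S_min = 1501/400 m = 3.7525 m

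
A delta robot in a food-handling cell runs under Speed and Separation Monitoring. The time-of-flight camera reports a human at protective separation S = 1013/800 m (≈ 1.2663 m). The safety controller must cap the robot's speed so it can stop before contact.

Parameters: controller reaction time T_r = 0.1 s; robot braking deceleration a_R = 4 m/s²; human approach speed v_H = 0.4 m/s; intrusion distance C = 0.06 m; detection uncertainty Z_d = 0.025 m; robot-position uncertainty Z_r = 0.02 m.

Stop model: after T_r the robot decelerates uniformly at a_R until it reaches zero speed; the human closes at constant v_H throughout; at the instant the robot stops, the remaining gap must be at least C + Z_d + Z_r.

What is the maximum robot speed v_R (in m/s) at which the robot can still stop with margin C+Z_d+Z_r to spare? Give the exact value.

at the boundary: (1/8)·v² + (1/5)·v + (-897/800) = 0
  disc = (1/5)² − 4·(1/8)·(-897/800) = 961/1600 ; √disc = 31/40
  v_R = (−(1/5) + 31/40) / (2·(1/8)) = 23/10 m/s
check:
braking lasts T_s = (23/10)/4 = 0.5750 s
robot covers v_R·T_r = 2.3000·0.1000 = 0.2300 m before braking
braking distance = 2.3000²/(2·4.0000) = 0.6613 m
human over T_r+T_s: 0.4000·(0.1000+0.5750) = 0.2700 m
residual clearance needed = 0.0600+0.0250+0.0200 = 0.1050 m
sum ≈ 0.2300+0.6613+0.2700+0.1050 ≈ 1.2663 m = S ✓

v_R_max = 23/10 m/s = 2.3000 m/s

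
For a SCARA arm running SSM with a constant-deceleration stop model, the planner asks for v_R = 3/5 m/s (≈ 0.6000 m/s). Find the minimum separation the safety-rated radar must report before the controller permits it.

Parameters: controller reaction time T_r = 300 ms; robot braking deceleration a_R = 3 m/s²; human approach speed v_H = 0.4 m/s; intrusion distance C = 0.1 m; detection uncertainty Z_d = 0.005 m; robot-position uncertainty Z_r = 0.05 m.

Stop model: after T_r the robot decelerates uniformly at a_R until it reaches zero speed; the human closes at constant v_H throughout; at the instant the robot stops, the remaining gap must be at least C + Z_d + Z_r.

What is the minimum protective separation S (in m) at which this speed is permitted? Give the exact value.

stop time T_s = (3/5)/3 = 0.2000 s
reaction-phase robot travel = 0.6000·0.3000 = 0.1800 m
robot under decel: 0.6000²/(2·3.0000) = 0.0600 m
person approaches 0.4000·(0.3000+0.2000) = 0.2000 m
C+Z_d+Z_r = 0.1000+0.0050+0.0500 = 0.1550 m
S_min ≈ 0.1800+0.0600+0.2000+0.1550  ⇒  S_min = 119/200 m

S_min = 119/200 m = 0.5950 m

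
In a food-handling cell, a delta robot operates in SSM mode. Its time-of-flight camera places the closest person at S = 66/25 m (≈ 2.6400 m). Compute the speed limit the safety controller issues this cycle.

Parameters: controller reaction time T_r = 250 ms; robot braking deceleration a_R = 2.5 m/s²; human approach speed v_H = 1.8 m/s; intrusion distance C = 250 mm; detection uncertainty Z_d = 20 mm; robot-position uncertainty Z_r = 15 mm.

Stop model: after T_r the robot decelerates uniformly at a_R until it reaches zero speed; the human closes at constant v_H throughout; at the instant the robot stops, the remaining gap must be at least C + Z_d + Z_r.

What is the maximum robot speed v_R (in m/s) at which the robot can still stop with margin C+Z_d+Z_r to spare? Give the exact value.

collect terms ⇒ (1/5)·v_R² + (97/100)·v_R + (-381/200) = 0
  disc = (97/100)² − 4·(1/5)·(-381/200) = 24649/10000 ; √disc = 157/100
  v_R = (−(97/100) + 157/100) / (2·(1/5)) = 3/2 m/s
check:
stop time T_s = (3/2)/(5/2) = 0.6000 s
robot in T_r: 1.5000·0.2500 = 0.3750 m
robot covers 1.5000·0.6000 − ½·2.5000·0.6000² = 0.4500 m while stopping
person approaches 1.8000·(0.2500+0.6000) = 1.5300 m
residual clearance needed = 0.2500+0.0200+0.0150 = 0.2850 m
sum ≈ 0.3750+0.4500+1.5300+0.2850 ≈ 2.6400 m = S ✓

v_R_max = 3/2 m/s = 1.5000 m/s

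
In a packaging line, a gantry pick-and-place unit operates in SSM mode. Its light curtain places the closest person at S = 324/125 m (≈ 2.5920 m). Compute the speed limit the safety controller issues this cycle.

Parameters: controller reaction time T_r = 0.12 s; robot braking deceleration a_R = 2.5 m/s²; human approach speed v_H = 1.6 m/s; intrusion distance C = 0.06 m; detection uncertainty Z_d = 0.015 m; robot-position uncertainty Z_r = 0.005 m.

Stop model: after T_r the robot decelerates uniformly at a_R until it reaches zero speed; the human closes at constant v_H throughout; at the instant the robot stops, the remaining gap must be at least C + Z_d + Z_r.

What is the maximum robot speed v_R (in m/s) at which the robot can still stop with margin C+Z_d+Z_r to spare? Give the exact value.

v_R_max = 2 m/s = 2.0000 m/s

at the boundary: (1/5)·v² + (19/25)·v + (-58/25) = 0
  disc = (19/25)² − 4·(1/5)·(-58/25) = 1521/625 ; √disc = 39/25
  v_R = (−(19/25) + 39/25) / (2·(1/5)) = 2 m/s
check:
braking lasts T_s = 2/(5/2) = 0.8000 s
robot covers v_R·T_r = 2.0000·0.1200 = 0.2400 m before braking
robot covers 2.0000·0.8000 − ½·2.5000·0.8000² = 0.8000 m while stopping
human closes 1.6000·0.9200 = 1.4720 m
margins: 0.0600+0.0150+0.0050 = 0.0800 m
sum ≈ 0.2400+0.8000+1.4720+0.0800 ≈ 2.5920 m = S ✓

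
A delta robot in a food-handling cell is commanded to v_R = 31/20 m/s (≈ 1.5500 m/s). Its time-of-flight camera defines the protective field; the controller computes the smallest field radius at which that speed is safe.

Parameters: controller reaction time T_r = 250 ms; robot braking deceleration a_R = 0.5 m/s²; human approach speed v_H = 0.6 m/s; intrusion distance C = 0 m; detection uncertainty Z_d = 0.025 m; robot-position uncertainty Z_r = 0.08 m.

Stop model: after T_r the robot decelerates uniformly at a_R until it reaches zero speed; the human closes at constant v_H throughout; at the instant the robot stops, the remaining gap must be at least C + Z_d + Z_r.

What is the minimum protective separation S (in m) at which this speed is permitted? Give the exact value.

S_min = 981/200 m = 4.9050 m

braking lasts T_s = (31/20)/(1/2) = 3.1000 s
reaction-phase robot travel = 1.5500·0.2500 = 0.3875 m
braking distance = 1.5500²/(2·0.5000) = 2.4025 m
human over T_r+T_s: 0.6000·(0.2500+3.1000) = 2.0100 m
C+Z_d+Z_r = 0.0000+0.0250+0.0800 = 0.1050 m
S_min ≈ 0.3875+2.4025+2.0100+0.1050  ⇒  S_min = 981/200 m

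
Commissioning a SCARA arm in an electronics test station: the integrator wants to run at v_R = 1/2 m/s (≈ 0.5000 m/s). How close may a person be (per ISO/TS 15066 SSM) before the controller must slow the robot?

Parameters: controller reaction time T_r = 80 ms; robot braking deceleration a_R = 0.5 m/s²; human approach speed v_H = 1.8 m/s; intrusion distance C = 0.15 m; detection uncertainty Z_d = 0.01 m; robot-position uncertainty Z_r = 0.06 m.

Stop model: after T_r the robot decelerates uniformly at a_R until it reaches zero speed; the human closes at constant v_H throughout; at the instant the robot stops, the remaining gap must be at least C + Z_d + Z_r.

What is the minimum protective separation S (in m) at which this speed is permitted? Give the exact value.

S_min = 1227/500 m = 2.4540 m

stop time T_s = (1/2)/(1/2) = 1.0000 s
reaction-phase robot travel = 0.5000·0.0800 = 0.0400 m
robot covers 0.5000·1.0000 − ½·0.5000·1.0000² = 0.2500 m while stopping
person approaches 1.8000·(0.0800+1.0000) = 1.9440 m
residual clearance needed = 0.1500+0.0100+0.0600 = 0.2200 m
S_min ≈ 0.0400+0.2500+1.9440+0.2200  ⇒  S_min = 1227/500 m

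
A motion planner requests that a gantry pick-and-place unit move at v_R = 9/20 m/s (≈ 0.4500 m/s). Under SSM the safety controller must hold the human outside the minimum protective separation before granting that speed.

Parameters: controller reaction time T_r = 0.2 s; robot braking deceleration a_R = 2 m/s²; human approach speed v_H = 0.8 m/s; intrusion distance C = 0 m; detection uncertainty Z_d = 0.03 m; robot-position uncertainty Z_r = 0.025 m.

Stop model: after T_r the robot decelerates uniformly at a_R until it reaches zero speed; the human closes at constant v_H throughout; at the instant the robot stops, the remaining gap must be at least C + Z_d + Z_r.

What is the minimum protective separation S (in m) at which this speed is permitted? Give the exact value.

S_min = 857/1600 m = 0.5356 m

T_s = v_R/a_R = (9/20)/2 = 0.2250 s
reaction-phase robot travel = 0.4500·0.2000 = 0.0900 m
robot under decel: 0.4500²/(2·2.0000) = 0.0506 m
person approaches 0.8000·(0.2000+0.2250) = 0.3400 m
margins: 0.0000+0.0300+0.0250 = 0.0550 m
S_min ≈ 0.0900+0.0506+0.3400+0.0550  ⇒  S_min = 857/1600 m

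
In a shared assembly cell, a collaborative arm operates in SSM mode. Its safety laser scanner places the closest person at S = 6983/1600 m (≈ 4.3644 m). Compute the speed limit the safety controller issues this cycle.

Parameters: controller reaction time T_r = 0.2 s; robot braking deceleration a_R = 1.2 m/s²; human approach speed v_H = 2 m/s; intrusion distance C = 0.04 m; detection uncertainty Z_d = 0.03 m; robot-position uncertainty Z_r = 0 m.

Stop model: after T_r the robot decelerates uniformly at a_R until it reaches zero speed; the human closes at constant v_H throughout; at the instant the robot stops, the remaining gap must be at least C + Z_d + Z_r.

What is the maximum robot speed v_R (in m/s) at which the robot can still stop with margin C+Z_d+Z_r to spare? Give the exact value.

v_R_max = 31/20 m/s = 1.5500 m/s

collect terms ⇒ (5/12)·v_R² + (28/15)·v_R + (-6231/1600) = 0
  disc = (28/15)² − 4·(5/12)·(-6231/1600) = 143641/14400 ; √disc = 379/120
  v_R = (−(28/15) + 379/120) / (2·(5/12)) = 31/20 m/s
check:
stop time T_s = (31/20)/(6/5) = 1.2917 s
reaction-phase robot travel = 1.5500·0.2000 = 0.3100 m
braking distance = 1.5500²/(2·1.2000) = 1.0010 m
person approaches 2.0000·(0.2000+1.2917) = 2.9833 m
residual clearance needed = 0.0400+0.0300+0.0000 = 0.0700 m
sum ≈ 0.3100+1.0010+2.9833+0.0700 ≈ 4.3644 m = S ✓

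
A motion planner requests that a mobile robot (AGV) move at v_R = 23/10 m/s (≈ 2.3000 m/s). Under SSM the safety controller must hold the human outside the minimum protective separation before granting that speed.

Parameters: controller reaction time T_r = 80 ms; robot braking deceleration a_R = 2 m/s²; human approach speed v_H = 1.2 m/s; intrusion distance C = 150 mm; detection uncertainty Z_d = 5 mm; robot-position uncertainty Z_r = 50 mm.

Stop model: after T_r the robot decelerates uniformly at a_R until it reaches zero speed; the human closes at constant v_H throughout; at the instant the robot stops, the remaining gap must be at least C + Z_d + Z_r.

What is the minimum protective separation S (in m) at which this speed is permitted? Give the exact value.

S_min = 51/16 m = 3.1875 m

T_s = v_R/a_R = (23/10)/2 = 1.1500 s
reaction-phase robot travel = 2.3000·0.0800 = 0.1840 m
robot under decel: 2.3000²/(2·2.0000) = 1.3225 m
person approaches 1.2000·(0.0800+1.1500) = 1.4760 m
residual clearance needed = 0.1500+0.0050+0.0500 = 0.2050 m
S_min ≈ 0.1840+1.3225+1.4760+0.2050  ⇒  S_min = 51/16 m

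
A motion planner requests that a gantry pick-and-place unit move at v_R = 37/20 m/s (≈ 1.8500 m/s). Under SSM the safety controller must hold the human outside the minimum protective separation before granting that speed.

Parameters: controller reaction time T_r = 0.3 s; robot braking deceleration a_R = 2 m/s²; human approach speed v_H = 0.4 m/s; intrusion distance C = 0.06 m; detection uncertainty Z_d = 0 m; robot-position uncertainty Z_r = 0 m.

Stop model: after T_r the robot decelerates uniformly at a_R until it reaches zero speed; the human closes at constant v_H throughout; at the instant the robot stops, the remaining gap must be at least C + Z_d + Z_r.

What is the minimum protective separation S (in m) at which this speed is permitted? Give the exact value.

braking lasts T_s = (37/20)/2 = 0.9250 s
robot covers v_R·T_r = 1.8500·0.3000 = 0.5550 m before braking
robot under decel: 1.8500²/(2·2.0000) = 0.8556 m
human closes 0.4000·1.2250 = 0.4900 m
margins: 0.0600+0.0000+0.0000 = 0.0600 m
S_min ≈ 0.5550+0.8556+0.4900+0.0600  ⇒  S_min = 3137/1600 m

S_min = 3137/1600 m = 1.9606 m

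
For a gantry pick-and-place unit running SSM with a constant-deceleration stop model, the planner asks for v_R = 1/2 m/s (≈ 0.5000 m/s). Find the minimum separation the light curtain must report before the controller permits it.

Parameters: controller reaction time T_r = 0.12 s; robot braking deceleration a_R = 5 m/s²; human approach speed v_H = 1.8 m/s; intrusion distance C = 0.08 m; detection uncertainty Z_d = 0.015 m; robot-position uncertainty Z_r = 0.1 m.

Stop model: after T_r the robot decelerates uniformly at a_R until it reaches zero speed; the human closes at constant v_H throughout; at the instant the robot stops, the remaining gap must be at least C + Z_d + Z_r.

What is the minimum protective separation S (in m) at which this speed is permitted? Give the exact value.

braking lasts T_s = (1/2)/5 = 0.1000 s
robot covers v_R·T_r = 0.5000·0.1200 = 0.0600 m before braking
robot under decel: 0.5000²/(2·5.0000) = 0.0250 m
human closes 1.8000·0.2200 = 0.3960 m
residual clearance needed = 0.0800+0.0150+0.1000 = 0.1950 m
S_min ≈ 0.0600+0.0250+0.3960+0.1950  ⇒  S_min = 169/250 m

S_min = 169/250 m = 0.6760 m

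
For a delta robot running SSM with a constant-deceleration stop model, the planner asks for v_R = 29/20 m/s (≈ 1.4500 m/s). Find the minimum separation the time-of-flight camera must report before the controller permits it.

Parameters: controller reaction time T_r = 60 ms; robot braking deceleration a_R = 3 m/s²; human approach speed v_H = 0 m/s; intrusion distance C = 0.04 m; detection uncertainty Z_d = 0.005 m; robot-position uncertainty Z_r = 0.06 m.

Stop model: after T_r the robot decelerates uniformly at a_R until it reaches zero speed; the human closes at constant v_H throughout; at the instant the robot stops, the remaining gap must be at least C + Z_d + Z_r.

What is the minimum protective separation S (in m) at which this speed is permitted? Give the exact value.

S_min = 6509/12000 m = 0.5424 m

stop time T_s = (29/20)/3 = 0.4833 s
reaction-phase robot travel = 1.4500·0.0600 = 0.0870 m
braking distance = 1.4500²/(2·3.0000) = 0.3504 m
human over T_r+T_s: 0.0000·(0.0600+0.4833) = 0.0000 m
margins: 0.0400+0.0050+0.0600 = 0.1050 m
S_min ≈ 0.0870+0.3504+0.0000+0.1050  ⇒  S_min = 6509/12000 m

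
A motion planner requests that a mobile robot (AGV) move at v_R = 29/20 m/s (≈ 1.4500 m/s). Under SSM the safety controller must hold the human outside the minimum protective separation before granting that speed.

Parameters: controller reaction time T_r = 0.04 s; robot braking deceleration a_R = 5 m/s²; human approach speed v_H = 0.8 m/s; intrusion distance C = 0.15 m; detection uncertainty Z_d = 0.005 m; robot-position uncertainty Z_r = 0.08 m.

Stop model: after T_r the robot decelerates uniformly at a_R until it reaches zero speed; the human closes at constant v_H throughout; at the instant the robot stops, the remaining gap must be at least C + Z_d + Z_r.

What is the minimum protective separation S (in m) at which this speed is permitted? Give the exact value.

braking lasts T_s = (29/20)/5 = 0.2900 s
robot in T_r: 1.4500·0.0400 = 0.0580 m
robot covers 1.4500·0.2900 − ½·5.0000·0.2900² = 0.2102 m while stopping
person approaches 0.8000·(0.0400+0.2900) = 0.2640 m
C+Z_d+Z_r = 0.1500+0.0050+0.0800 = 0.2350 m
S_min ≈ 0.0580+0.2102+0.2640+0.2350  ⇒  S_min = 3069/4000 m

S_min = 3069/4000 m = 0.7672 m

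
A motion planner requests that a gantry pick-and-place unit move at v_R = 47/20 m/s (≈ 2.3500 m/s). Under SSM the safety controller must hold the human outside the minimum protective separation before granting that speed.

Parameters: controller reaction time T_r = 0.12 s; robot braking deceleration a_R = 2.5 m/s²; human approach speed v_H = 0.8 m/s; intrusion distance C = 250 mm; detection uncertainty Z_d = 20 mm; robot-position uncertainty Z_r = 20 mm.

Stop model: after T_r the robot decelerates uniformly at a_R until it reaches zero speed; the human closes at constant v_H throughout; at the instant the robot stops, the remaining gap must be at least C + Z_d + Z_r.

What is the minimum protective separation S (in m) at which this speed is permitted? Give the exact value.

stop time T_s = (47/20)/(5/2) = 0.9400 s
robot covers v_R·T_r = 2.3500·0.1200 = 0.2820 m before braking
braking distance = 2.3500²/(2·2.5000) = 1.1045 m
human over T_r+T_s: 0.8000·(0.1200+0.9400) = 0.8480 m
margins: 0.2500+0.0200+0.0200 = 0.2900 m
S_min ≈ 0.2820+1.1045+0.8480+0.2900  ⇒  S_min = 5049/2000 m

S_min = 5049/2000 m = 2.5245 m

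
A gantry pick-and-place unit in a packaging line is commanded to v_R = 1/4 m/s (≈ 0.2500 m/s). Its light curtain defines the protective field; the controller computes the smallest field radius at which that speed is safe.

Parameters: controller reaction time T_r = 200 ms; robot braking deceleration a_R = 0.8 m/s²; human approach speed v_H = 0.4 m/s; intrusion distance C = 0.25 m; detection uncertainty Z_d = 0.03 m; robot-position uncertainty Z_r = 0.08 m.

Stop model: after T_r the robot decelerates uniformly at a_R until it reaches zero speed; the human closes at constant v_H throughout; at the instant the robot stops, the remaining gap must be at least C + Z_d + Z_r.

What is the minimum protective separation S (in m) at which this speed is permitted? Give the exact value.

braking lasts T_s = (1/4)/(4/5) = 0.3125 s
robot in T_r: 0.2500·0.2000 = 0.0500 m
robot under decel: 0.2500²/(2·0.8000) = 0.0391 m
human over T_r+T_s: 0.4000·(0.2000+0.3125) = 0.2050 m
residual clearance needed = 0.2500+0.0300+0.0800 = 0.3600 m
S_min ≈ 0.0500+0.0391+0.2050+0.3600  ⇒  S_min = 2093/3200 m

S_min = 2093/3200 m = 0.6541 m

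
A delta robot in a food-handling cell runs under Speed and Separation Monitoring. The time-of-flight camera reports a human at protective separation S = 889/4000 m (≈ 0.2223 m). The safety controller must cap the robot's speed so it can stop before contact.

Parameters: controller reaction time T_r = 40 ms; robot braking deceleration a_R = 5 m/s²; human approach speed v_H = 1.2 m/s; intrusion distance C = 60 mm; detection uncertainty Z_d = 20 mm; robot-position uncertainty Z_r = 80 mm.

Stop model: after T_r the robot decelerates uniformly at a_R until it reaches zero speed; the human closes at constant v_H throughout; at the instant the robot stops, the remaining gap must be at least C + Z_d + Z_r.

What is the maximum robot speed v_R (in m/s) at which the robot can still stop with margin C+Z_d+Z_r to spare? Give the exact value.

quadratic (1/10)·v² + (7/25)·v + (-57/4000) = 0
  disc = (7/25)² − 4·(1/10)·(-57/4000) = 841/10000 ; √disc = 29/100
  v_R = (−(7/25) + 29/100) / (2·(1/10)) = 1/20 m/s
check:
braking lasts T_s = (1/20)/5 = 0.0100 s
robot covers v_R·T_r = 0.0500·0.0400 = 0.0020 m before braking
robot under decel: 0.0500²/(2·5.0000) = 0.0003 m
human closes 1.2000·0.0500 = 0.0600 m
margins: 0.0600+0.0200+0.0800 = 0.1600 m
sum ≈ 0.0020+0.0003+0.0600+0.1600 ≈ 0.2223 m = S ✓

v_R_max = 1/20 m/s = 0.0500 m/s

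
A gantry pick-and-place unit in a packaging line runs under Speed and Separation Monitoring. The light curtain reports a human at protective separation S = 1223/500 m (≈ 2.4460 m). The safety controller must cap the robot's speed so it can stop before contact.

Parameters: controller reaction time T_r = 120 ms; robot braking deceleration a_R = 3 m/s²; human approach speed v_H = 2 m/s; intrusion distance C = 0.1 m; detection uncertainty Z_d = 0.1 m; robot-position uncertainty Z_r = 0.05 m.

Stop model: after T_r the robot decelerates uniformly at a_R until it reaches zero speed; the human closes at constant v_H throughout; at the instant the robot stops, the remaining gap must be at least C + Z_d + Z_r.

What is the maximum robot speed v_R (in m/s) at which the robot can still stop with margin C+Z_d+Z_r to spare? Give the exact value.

v_R_max = 9/5 m/s = 1.8000 m/s

at the boundary: (1/6)·v² + (59/75)·v + (-489/250) = 0
  disc = (59/75)² − 4·(1/6)·(-489/250) = 10816/5625 ; √disc = 104/75
  v_R = (−(59/75) + 104/75) / (2·(1/6)) = 9/5 m/s
check:
stop time T_s = (9/5)/3 = 0.6000 s
robot in T_r: 1.8000·0.1200 = 0.2160 m
robot under decel: 1.8000²/(2·3.0000) = 0.5400 m
person approaches 2.0000·(0.1200+0.6000) = 1.4400 m
residual clearance needed = 0.1000+0.1000+0.0500 = 0.2500 m
sum ≈ 0.2160+0.5400+1.4400+0.2500 ≈ 2.4460 m = S ✓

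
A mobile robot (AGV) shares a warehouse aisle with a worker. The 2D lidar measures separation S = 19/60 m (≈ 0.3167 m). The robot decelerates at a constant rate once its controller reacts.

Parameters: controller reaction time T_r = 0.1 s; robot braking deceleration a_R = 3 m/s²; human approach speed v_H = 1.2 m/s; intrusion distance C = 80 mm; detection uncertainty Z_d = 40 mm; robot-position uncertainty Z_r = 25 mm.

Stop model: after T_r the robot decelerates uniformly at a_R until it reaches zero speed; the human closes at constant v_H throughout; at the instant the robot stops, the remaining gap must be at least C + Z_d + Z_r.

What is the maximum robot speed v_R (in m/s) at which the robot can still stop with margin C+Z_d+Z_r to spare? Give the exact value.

collect terms ⇒ (1/6)·v_R² + (1/2)·v_R + (-31/600) = 0
  disc = (1/2)² − 4·(1/6)·(-31/600) = 64/225 ; √disc = 8/15
  v_R = (−(1/2) + 8/15) / (2·(1/6)) = 1/10 m/s
check:
braking lasts T_s = (1/10)/3 = 0.0333 s
robot in T_r: 0.1000·0.1000 = 0.0100 m
robot covers 0.1000·0.0333 − ½·3.0000·0.0333² = 0.0017 m while stopping
human over T_r+T_s: 1.2000·(0.1000+0.0333) = 0.1600 m
C+Z_d+Z_r = 0.0800+0.0400+0.0250 = 0.1450 m
sum ≈ 0.0100+0.0017+0.1600+0.1450 ≈ 0.3167 m = S ✓

v_R_max = 1/10 m/s = 0.1000 m/s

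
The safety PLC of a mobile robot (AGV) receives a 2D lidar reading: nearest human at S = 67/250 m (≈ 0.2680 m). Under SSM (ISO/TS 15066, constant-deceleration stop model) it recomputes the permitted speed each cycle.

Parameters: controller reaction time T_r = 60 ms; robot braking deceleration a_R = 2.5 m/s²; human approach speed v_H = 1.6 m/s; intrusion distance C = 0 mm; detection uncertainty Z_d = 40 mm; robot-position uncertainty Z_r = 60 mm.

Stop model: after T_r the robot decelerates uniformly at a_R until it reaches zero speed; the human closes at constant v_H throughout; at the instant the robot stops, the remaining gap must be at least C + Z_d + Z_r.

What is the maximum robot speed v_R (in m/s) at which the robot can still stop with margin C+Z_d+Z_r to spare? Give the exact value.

v_R_max = 1/10 m/s = 0.1000 m/s

at the boundary: (1/5)·v² + (7/10)·v + (-9/125) = 0
  disc = (7/10)² − 4·(1/5)·(-9/125) = 1369/2500 ; √disc = 37/50
  v_R = (−(7/10) + 37/50) / (2·(1/5)) = 1/10 m/s
check:
stop time T_s = (1/10)/(5/2) = 0.0400 s
robot covers v_R·T_r = 0.1000·0.0600 = 0.0060 m before braking
robot under decel: 0.1000²/(2·2.5000) = 0.0020 m
person approaches 1.6000·(0.0600+0.0400) = 0.1600 m
C+Z_d+Z_r = 0.0000+0.0400+0.0600 = 0.1000 m
sum ≈ 0.0060+0.0020+0.1600+0.1000 ≈ 0.2680 m = S ✓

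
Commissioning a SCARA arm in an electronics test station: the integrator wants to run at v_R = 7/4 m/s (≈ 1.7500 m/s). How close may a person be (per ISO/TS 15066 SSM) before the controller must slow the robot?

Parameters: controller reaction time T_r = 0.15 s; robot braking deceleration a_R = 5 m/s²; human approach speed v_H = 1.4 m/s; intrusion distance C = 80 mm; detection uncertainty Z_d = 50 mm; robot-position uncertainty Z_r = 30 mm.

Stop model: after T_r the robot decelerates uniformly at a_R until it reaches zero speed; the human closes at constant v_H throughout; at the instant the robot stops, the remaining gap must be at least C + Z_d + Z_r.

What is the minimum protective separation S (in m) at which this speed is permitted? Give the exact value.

braking lasts T_s = (7/4)/5 = 0.3500 s
robot in T_r: 1.7500·0.1500 = 0.2625 m
braking distance = 1.7500²/(2·5.0000) = 0.3063 m
human closes 1.4000·0.5000 = 0.7000 m
residual clearance needed = 0.0800+0.0500+0.0300 = 0.1600 m
S_min ≈ 0.2625+0.3063+0.7000+0.1600  ⇒  S_min = 1143/800 m

S_min = 1143/800 m = 1.4287 m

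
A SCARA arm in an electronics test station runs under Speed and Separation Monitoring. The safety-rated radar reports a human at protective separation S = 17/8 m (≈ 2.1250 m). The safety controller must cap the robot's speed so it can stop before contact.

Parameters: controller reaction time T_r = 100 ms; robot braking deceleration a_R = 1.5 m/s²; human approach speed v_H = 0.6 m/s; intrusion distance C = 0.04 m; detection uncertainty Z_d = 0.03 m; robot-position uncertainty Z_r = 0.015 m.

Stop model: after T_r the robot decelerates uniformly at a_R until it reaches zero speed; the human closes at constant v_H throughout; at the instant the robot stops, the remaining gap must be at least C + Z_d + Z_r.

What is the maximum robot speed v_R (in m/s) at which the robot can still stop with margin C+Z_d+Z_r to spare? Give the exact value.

v_R_max = 9/5 m/s = 1.8000 m/s

quadratic (1/3)·v² + (1/2)·v + (-99/50) = 0
  disc = (1/2)² − 4·(1/3)·(-99/50) = 289/100 ; √disc = 17/10
  v_R = (−(1/2) + 17/10) / (2·(1/3)) = 9/5 m/s
check:
T_s = v_R/a_R = (9/5)/(3/2) = 1.2000 s
robot in T_r: 1.8000·0.1000 = 0.1800 m
robot under decel: 1.8000²/(2·1.5000) = 1.0800 m
person approaches 0.6000·(0.1000+1.2000) = 0.7800 m
residual clearance needed = 0.0400+0.0300+0.0150 = 0.0850 m
sum ≈ 0.1800+1.0800+0.7800+0.0850 ≈ 2.1250 m = S ✓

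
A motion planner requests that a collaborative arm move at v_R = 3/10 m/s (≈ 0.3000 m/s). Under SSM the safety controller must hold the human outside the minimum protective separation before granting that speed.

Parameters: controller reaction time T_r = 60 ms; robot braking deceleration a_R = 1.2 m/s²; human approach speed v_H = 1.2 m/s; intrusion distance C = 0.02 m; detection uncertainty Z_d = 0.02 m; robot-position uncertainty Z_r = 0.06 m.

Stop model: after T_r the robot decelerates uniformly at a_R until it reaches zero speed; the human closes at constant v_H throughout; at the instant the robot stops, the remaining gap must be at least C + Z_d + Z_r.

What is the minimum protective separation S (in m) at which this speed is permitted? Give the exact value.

stop time T_s = (3/10)/(6/5) = 0.2500 s
robot covers v_R·T_r = 0.3000·0.0600 = 0.0180 m before braking
robot under decel: 0.3000²/(2·1.2000) = 0.0375 m
person approaches 1.2000·(0.0600+0.2500) = 0.3720 m
C+Z_d+Z_r = 0.0200+0.0200+0.0600 = 0.1000 m
S_min ≈ 0.0180+0.0375+0.3720+0.1000  ⇒  S_min = 211/400 m

S_min = 211/400 m = 0.5275 m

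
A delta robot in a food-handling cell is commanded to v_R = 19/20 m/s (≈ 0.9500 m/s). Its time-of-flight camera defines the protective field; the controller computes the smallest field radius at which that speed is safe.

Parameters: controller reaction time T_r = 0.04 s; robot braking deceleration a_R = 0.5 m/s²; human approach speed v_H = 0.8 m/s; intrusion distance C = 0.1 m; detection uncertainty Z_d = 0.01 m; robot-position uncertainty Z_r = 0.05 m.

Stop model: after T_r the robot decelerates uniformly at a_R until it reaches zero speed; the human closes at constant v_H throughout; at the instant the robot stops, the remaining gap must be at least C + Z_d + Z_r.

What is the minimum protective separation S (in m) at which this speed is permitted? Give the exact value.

braking lasts T_s = (19/20)/(1/2) = 1.9000 s
reaction-phase robot travel = 0.9500·0.0400 = 0.0380 m
robot under decel: 0.9500²/(2·0.5000) = 0.9025 m
human closes 0.8000·1.9400 = 1.5520 m
C+Z_d+Z_r = 0.1000+0.0100+0.0500 = 0.1600 m
S_min ≈ 0.0380+0.9025+1.5520+0.1600  ⇒  S_min = 1061/400 m

S_min = 1061/400 m = 2.6525 m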